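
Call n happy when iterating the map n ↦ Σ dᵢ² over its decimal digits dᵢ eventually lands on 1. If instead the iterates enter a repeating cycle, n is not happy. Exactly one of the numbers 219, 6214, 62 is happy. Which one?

219: 219 → 86 → 100 → 1  — reaches 1 (happy)
6214: 6214 → 57 → 74 → 65 → 61 → 37 → 58 → 89 → 145 → 42 → 20 → 4 → 16 → 37  — repeats 37 (not happy)
62: 62 → 40 → 16 → 37 → 58 → 89 → 145 → 42 → 20 → 4 → 16  — repeats 16 (not happy)

219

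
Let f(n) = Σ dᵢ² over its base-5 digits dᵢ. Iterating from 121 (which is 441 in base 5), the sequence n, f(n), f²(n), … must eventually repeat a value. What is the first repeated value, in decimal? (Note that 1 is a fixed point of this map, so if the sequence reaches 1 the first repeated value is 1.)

121 = (4,4,1)_5 → 4² + 4² + 1² = 33
33 = (1,1,3)_5 → 1² + 1² + 3² = 11
11 = (2,1)_5 → 2² + 1² = 5
5 = (1,0)_5 → 1² + 0² = 1  — reached the fixed point 1.
1 → 1, so 1 is the first repeated value.

1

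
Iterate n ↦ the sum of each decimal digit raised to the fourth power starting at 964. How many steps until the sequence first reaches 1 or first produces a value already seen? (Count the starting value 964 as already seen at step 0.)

964 → 9⁴ + 6⁴ + 4⁴ = 6561 + 1296 + 256 = 8113
8113 → 8⁴ + 1⁴ + 1⁴ + 3⁴ = 4096 + 1 + 1 + 81 = 4179
4179 → 4⁴ + 1⁴ + 7⁴ + 9⁴ = 256 + 1 + 2401 + 6561 = 9219
9219 → 9⁴ + 2⁴ + 1⁴ + 9⁴ = 6561 + 16 + 1 + 6561 = 13139
13139 → 1⁴ + 3⁴ + 1⁴ + 3⁴ + 9⁴ = 1 + 81 + 1 + 81 + 6561 = 6725
6725 → 6⁴ + 7⁴ + 2⁴ + 5⁴ = 1296 + 2401 + 16 + 625 = 4338
4338 → 4⁴ + 3⁴ + 3⁴ + 8⁴ = 256 + 81 + 81 + 4096 = 4514
4514 → 4⁴ + 5⁴ + 1⁴ + 4⁴ = 256 + 625 + 1 + 256 = 1138
1138 → 1⁴ + 1⁴ + 3⁴ + 8⁴ = 1 + 1 + 81 + 4096 = 4179  — 4179 repeats.
That took 9 steps.

9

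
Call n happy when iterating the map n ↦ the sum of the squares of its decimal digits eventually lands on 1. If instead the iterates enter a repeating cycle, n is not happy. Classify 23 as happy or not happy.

23 → 2² + 3² = 4 + 9 = 13
13 → 1² + 3² = 1 + 9 = 10
10 → 1² + 0² = 1 + 0 = 1  — reached 1.

happy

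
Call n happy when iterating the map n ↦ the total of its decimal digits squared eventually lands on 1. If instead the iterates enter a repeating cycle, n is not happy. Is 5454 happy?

5454 → 5² + 4² + 5² + 4² = 25 + 16 + 25 + 16 = 82
82 → 8² + 2² = 64 + 4 = 68
68 → 6² + 8² = 36 + 64 = 100
100 → 1² + 0² + 0² = 1 + 0 + 0 = 1  — reached 1.

happy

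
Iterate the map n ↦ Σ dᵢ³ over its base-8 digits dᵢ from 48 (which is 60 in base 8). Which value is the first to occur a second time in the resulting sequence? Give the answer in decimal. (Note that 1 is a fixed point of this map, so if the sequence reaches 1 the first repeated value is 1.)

48 = (6,0)_8 → 6³ + 0³ = 216 + 0 = 216
216 = (3,3,0)_8 → 3³ + 3³ + 0³ = 27 + 27 + 0 = 54
54 = (6,6)_8 → 6³ + 6³ = 216 + 216 = 432
432 = (6,6,0)_8 → 6³ + 6³ + 0³ = 216 + 216 + 0 = 432  — 432 already appeared earlier.

432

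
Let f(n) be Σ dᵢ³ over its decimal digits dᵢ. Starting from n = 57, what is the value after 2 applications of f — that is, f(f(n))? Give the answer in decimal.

57 → 5³ + 7³ = 468
468 → 4³ + 6³ + 8³ = 792

792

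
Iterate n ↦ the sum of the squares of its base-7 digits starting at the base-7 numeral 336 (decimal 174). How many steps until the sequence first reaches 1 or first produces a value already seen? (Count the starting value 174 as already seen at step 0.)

6

174 = (3,3,6)_7 → 54
54 = (1,0,5)_7 → 26
26 = (3,5)_7 → 34
34 = (4,6)_7 → 52
52 = (1,0,3)_7 → 10
10 = (1,3)_7 → 10  — 10 repeats.
That took 6 steps.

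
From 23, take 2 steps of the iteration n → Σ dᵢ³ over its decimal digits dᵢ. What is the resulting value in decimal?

152

23 → 2³ + 3³ = 8 + 27 = 35
35 → 3³ + 5³ = 27 + 125 = 152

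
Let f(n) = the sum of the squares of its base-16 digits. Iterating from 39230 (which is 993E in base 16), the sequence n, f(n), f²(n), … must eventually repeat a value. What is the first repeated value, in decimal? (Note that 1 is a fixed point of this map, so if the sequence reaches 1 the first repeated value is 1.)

39230 = (9,9,3,14)_16 → 9² + 9² + 3² + 14² = 367
367 = (1,6,15)_16 → 1² + 6² + 15² = 262
262 = (1,0,6)_16 → 1² + 0² + 6² = 37
37 = (2,5)_16 → 2² + 5² = 29
29 = (1,13)_16 → 1² + 13² = 170
170 = (10,10)_16 → 10² + 10² = 200
200 = (12,8)_16 → 12² + 8² = 208
208 = (13,0)_16 → 13² + 0² = 169
169 = (10,9)_16 → 10² + 9² = 181
181 = (11,5)_16 → 11² + 5² = 146
146 = (9,2)_16 → 9² + 2² = 85
85 = (5,5)_16 → 5² + 5² = 50
50 = (3,2)_16 → 3² + 2² = 13
13 = (13)_16 → 13² = 169  — 169 already appeared earlier.

169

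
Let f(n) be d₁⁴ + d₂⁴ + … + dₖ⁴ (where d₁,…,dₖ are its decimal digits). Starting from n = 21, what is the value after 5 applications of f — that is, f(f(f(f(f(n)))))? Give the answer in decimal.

8208

21 → 2⁴ + 1⁴ = 16 + 1 = 17
17 → 1⁴ + 7⁴ = 1 + 2401 = 2402
2402 → 2⁴ + 4⁴ + 0⁴ + 2⁴ = 16 + 256 + 0 + 16 = 288
288 → 2⁴ + 8⁴ + 8⁴ = 16 + 4096 + 4096 = 8208
8208 → 8⁴ + 2⁴ + 0⁴ + 8⁴ = 4096 + 16 + 0 + 4096 = 8208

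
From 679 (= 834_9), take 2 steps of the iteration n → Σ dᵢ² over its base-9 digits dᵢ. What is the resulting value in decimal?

679 = (8,3,4)_9 → 8² + 3² + 4² = 64 + 9 + 16 = 89
89 = (1,0,8)_9 → 1² + 0² + 8² = 1 + 0 + 64 = 65

65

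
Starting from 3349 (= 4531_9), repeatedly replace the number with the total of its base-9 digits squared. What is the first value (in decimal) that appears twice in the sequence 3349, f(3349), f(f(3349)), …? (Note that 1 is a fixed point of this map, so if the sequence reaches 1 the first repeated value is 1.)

65

3349 = (4,5,3,1)_9 → 4² + 5² + 3² + 1² = 16 + 25 + 9 + 1 = 51
51 = (5,6)_9 → 5² + 6² = 25 + 36 = 61
61 = (6,7)_9 → 6² + 7² = 36 + 49 = 85
85 = (1,0,4)_9 → 1² + 0² + 4² = 1 + 0 + 16 = 17
17 = (1,8)_9 → 1² + 8² = 1 + 64 = 65
65 = (7,2)_9 → 7² + 2² = 49 + 4 = 53
53 = (5,8)_9 → 5² + 8² = 25 + 64 = 89
89 = (1,0,8)_9 → 1² + 0² + 8² = 1 + 0 + 64 = 65  — 65 already appeared earlier.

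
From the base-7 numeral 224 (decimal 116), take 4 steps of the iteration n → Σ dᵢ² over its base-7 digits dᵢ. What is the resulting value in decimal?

116 = (2,2,4)_7 → 2² + 2² + 4² = 4 + 4 + 16 = 24
24 = (3,3)_7 → 3² + 3² = 9 + 9 = 18
18 = (2,4)_7 → 2² + 4² = 4 + 16 = 20
20 = (2,6)_7 → 2² + 6² = 4 + 36 = 40

40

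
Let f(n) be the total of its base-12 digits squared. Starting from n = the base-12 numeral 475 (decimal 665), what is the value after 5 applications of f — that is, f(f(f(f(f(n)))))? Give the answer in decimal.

665 = (4,7,5)_12 → 4² + 7² + 5² = 90
90 = (7,6)_12 → 7² + 6² = 85
85 = (7,1)_12 → 7² + 1² = 50
50 = (4,2)_12 → 4² + 2² = 20
20 = (1,8)_12 → 1² + 8² = 65

65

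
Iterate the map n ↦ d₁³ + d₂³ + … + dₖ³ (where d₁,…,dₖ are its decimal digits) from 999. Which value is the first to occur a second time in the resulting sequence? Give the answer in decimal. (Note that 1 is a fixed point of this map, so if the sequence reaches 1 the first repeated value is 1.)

153

999 → 9³ + 9³ + 9³ = 729 + 729 + 729 = 2187
2187 → 2³ + 1³ + 8³ + 7³ = 8 + 1 + 512 + 343 = 864
864 → 8³ + 6³ + 4³ = 512 + 216 + 64 = 792
792 → 7³ + 9³ + 2³ = 343 + 729 + 8 = 1080
1080 → 1³ + 0³ + 8³ + 0³ = 1 + 0 + 512 + 0 = 513
513 → 5³ + 1³ + 3³ = 125 + 1 + 27 = 153
153 → 1³ + 5³ + 3³ = 1 + 125 + 27 = 153  — 153 already appeared earlier.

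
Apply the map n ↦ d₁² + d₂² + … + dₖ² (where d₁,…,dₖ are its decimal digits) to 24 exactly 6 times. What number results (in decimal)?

89

24 → 2² + 4² = 20
20 → 2² + 0² = 4
4 → 4² = 16
16 → 1² + 6² = 37
37 → 3² + 7² = 58
58 → 5² + 8² = 89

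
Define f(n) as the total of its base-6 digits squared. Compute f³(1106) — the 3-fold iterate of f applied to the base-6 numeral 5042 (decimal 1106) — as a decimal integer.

26

1106 = (5,0,4,2)_6 → 5² + 0² + 4² + 2² = 25 + 0 + 16 + 4 = 45
45 = (1,1,3)_6 → 1² + 1² + 3² = 1 + 1 + 9 = 11
11 = (1,5)_6 → 1² + 5² = 1 + 25 = 26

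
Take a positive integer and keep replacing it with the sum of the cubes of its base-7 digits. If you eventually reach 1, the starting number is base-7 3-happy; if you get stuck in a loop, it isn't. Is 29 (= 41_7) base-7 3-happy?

not base-7 3-happy

29 = (4,1)_7 → 4³ + 1³ = 64 + 1 = 65
65 = (1,2,2)_7 → 1³ + 2³ + 2³ = 1 + 8 + 8 = 17
17 = (2,3)_7 → 2³ + 3³ = 8 + 27 = 35
35 = (5,0)_7 → 5³ + 0³ = 125 + 0 = 125
125 = (2,3,6)_7 → 2³ + 3³ + 6³ = 8 + 27 + 216 = 251
251 = (5,0,6)_7 → 5³ + 0³ + 6³ = 125 + 0 + 216 = 341
341 = (6,6,5)_7 → 6³ + 6³ + 5³ = 216 + 216 + 125 = 557
557 = (1,4,2,4)_7 → 1³ + 4³ + 2³ + 4³ = 1 + 64 + 8 + 64 = 137
137 = (2,5,4)_7 → 2³ + 5³ + 4³ = 8 + 125 + 64 = 197
197 = (4,0,1)_7 → 4³ + 0³ + 1³ = 64 + 0 + 1 = 65  — 65 already seen; the sequence cycles without reaching 1.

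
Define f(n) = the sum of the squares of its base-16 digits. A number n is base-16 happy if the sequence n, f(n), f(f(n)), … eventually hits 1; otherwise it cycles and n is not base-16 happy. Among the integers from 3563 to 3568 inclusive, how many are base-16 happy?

2

3563: 3563 → 486 → 233 → 277 → 27 → 122 → 149 → 106 → 136 → 128 → 64 → 16 → 1  (reaches 1)
3564: 3564 → 509 → 395 → 186 → 221 → 338 → 30 → 197 → 169 → 181 → 146 → 85 → 50 → 13 → 169  (repeats 169)
3565: 3565 → 534 → 41 → 85 → 50 → 13 → 169 → 181 → 146 → 85  (repeats 85)
3566: 3566 → 561 → 14 → 196 → 160 → 100 → 52 → 25 → 82 → 29 → 170 → 200 → 208 → 169 → 181 → 146 → 85 → 50 → 13 → 169  (repeats 169)
3567: 3567 → 590 → 216 → 233 → 277 → 27 → 122 → 149 → 106 → 136 → 128 → 64 → 16 → 1  (reaches 1)
3568: 3568 → 394 → 165 → 125 → 218 → 269 → 170 → 200 → 208 → 169 → 181 → 146 → 85 → 50 → 13 → 169  (repeats 169)
base-16 happy: 3563, 3567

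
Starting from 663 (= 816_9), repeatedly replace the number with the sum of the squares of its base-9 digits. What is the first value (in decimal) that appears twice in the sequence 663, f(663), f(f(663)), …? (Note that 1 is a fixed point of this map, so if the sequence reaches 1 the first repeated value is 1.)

1

663 = (8,1,6)_9 → 8² + 1² + 6² = 101
101 = (1,2,2)_9 → 1² + 2² + 2² = 9
9 = (1,0)_9 → 1² + 0² = 1  — reached the fixed point 1.
1 → 1, so 1 is the first repeated value.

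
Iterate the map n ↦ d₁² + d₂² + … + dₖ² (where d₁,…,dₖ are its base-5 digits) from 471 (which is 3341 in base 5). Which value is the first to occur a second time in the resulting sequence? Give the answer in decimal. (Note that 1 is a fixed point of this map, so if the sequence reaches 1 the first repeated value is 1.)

471 = (3,3,4,1)_5 → 35
35 = (1,2,0)_5 → 5
5 = (1,0)_5 → 1  — reached the fixed point 1.
1 → 1, so 1 is the first repeated value.

1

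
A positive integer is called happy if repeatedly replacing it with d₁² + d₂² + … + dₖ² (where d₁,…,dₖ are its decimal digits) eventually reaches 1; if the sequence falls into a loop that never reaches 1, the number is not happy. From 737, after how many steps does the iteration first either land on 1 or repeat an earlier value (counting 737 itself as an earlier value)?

14

737 → 107
107 → 50
50 → 25
25 → 29
29 → 85
85 → 89
89 → 145
145 → 42
42 → 20
20 → 4
4 → 16
16 → 37
37 → 58
58 → 89  — 89 repeats.
That took 14 steps.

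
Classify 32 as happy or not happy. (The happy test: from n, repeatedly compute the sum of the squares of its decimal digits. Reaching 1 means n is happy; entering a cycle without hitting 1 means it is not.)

happy

32 → 3² + 2² = 13
13 → 1² + 3² = 10
10 → 1² + 0² = 1  — reached 1.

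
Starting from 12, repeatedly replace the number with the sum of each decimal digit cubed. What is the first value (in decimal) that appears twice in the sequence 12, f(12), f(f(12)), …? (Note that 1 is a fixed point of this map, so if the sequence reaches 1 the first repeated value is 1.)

12 → 1³ + 2³ = 9
9 → 9³ = 729
729 → 7³ + 2³ + 9³ = 1080
1080 → 1³ + 0³ + 8³ + 0³ = 513
513 → 5³ + 1³ + 3³ = 153
153 → 1³ + 5³ + 3³ = 153  — 153 already appeared earlier.

153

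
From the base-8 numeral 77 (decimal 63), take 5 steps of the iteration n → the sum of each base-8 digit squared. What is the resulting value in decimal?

20

63 = (7,7)_8 → 7² + 7² = 98
98 = (1,4,2)_8 → 1² + 4² + 2² = 21
21 = (2,5)_8 → 2² + 5² = 29
29 = (3,5)_8 → 3² + 5² = 34
34 = (4,2)_8 → 4² + 2² = 20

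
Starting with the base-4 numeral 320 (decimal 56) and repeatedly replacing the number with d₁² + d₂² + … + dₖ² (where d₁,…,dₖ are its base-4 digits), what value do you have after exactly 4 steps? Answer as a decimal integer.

56 = (3,2,0)_4 → 3² + 2² + 0² = 9 + 4 + 0 = 13
13 = (3,1)_4 → 3² + 1² = 9 + 1 = 10
10 = (2,2)_4 → 2² + 2² = 4 + 4 = 8
8 = (2,0)_4 → 2² + 0² = 4 + 0 = 4

4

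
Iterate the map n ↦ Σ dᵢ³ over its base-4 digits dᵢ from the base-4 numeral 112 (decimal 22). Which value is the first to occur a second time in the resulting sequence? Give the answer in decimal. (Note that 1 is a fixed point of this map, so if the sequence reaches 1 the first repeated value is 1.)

22 = (1,1,2)_4 → 1³ + 1³ + 2³ = 10
10 = (2,2)_4 → 2³ + 2³ = 16
16 = (1,0,0)_4 → 1³ + 0³ + 0³ = 1  — reached the fixed point 1.
1 → 1, so 1 is the first repeated value.

1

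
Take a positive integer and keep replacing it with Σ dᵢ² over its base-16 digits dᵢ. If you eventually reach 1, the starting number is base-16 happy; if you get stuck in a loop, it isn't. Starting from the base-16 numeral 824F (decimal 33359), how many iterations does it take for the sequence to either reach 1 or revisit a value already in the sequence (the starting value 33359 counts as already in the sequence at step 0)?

33359 = (8,2,4,15)_16 → 8² + 2² + 4² + 15² = 64 + 4 + 16 + 225 = 309
309 = (1,3,5)_16 → 1² + 3² + 5² = 1 + 9 + 25 = 35
35 = (2,3)_16 → 2² + 3² = 4 + 9 = 13
13 = (13)_16 → 13² = 169
169 = (10,9)_16 → 10² + 9² = 100 + 81 = 181
181 = (11,5)_16 → 11² + 5² = 121 + 25 = 146
146 = (9,2)_16 → 9² + 2² = 81 + 4 = 85
85 = (5,5)_16 → 5² + 5² = 25 + 25 = 50
50 = (3,2)_16 → 3² + 2² = 9 + 4 = 13  — 13 repeats.
That took 9 steps.

9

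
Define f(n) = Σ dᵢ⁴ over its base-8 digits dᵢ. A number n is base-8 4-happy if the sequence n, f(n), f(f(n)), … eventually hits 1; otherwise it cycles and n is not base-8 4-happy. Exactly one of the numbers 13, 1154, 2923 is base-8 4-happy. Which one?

13: 13 → 626 → 1314 → 544 → 257 → 257  — repeats 257 (not base-8 4-happy)
1154: 1154 → 48 → 1296 → 288 → 512 → 1  — reaches 1 (base-8 4-happy)
2923: 2923 → 1956 → 1889 → 963 → 2483 → 2929 → 2547 → 4034 → 4818 → 115 → 1378 → 913 → 1314 → 544 → 257 → 257  — repeats 257 (not base-8 4-happy)

1154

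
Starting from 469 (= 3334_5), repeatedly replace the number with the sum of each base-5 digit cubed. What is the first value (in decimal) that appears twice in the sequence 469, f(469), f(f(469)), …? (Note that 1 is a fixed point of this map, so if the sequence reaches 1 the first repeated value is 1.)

469 = (3,3,3,4)_5 → 3³ + 3³ + 3³ + 4³ = 145
145 = (1,0,4,0)_5 → 1³ + 0³ + 4³ + 0³ = 65
65 = (2,3,0)_5 → 2³ + 3³ + 0³ = 35
35 = (1,2,0)_5 → 1³ + 2³ + 0³ = 9
9 = (1,4)_5 → 1³ + 4³ = 65  — 65 already appeared earlier.

65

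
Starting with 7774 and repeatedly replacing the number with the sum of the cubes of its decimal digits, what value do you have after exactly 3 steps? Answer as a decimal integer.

811

7774 → 7³ + 7³ + 7³ + 4³ = 1093
1093 → 1³ + 0³ + 9³ + 3³ = 757
757 → 7³ + 5³ + 7³ = 811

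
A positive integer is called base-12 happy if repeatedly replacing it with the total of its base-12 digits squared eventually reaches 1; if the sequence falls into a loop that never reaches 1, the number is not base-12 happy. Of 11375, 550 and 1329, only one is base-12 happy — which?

11375

11375: 11375 → 314 → 12 → 1  — reaches 1 (base-12 happy)
550: 550 → 190 → 110 → 85 → 50 → 20 → 65 → 50  — repeats 50 (not base-12 happy)
1329: 1329 → 166 → 102 → 100 → 80 → 100  — repeats 100 (not base-12 happy)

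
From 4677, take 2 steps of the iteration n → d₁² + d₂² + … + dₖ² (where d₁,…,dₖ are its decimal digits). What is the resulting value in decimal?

26

4677 → 4² + 6² + 7² + 7² = 150
150 → 1² + 5² + 0² = 26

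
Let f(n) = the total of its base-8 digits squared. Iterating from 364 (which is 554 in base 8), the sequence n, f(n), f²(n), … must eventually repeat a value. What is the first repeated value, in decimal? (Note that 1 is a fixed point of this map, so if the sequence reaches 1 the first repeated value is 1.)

5

364 = (5,5,4)_8 → 66
66 = (1,0,2)_8 → 5
5 = (5)_8 → 25
25 = (3,1)_8 → 10
10 = (1,2)_8 → 5  — 5 already appeared earlier.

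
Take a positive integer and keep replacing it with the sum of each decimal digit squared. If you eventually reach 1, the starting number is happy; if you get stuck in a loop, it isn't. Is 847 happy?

847 → 8² + 4² + 7² = 64 + 16 + 49 = 129
129 → 1² + 2² + 9² = 1 + 4 + 81 = 86
86 → 8² + 6² = 64 + 36 = 100
100 → 1² + 0² + 0² = 1 + 0 + 0 = 1  — reached 1.

happy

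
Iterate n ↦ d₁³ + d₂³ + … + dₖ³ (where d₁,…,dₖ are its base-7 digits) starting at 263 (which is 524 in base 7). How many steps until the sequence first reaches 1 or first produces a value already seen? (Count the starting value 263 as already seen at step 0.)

10

263 = (5,2,4)_7 → 197
197 = (4,0,1)_7 → 65
65 = (1,2,2)_7 → 17
17 = (2,3)_7 → 35
35 = (5,0)_7 → 125
125 = (2,3,6)_7 → 251
251 = (5,0,6)_7 → 341
341 = (6,6,5)_7 → 557
557 = (1,4,2,4)_7 → 137
137 = (2,5,4)_7 → 197  — 197 repeats.
That took 10 steps.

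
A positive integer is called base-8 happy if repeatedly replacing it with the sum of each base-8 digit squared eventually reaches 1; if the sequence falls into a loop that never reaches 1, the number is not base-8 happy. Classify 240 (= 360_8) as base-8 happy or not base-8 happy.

not base-8 happy

240 = (3,6,0)_8 → 3² + 6² + 0² = 45
45 = (5,5)_8 → 5² + 5² = 50
50 = (6,2)_8 → 6² + 2² = 40
40 = (5,0)_8 → 5² + 0² = 25
25 = (3,1)_8 → 3² + 1² = 10
10 = (1,2)_8 → 1² + 2² = 5
5 = (5)_8 → 5² = 25  — 25 already seen; the sequence cycles without reaching 1.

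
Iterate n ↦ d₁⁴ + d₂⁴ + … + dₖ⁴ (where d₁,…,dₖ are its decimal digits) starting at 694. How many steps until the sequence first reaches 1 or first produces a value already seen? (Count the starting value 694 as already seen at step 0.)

9

694 → 6⁴ + 9⁴ + 4⁴ = 8113
8113 → 8⁴ + 1⁴ + 1⁴ + 3⁴ = 4179
4179 → 4⁴ + 1⁴ + 7⁴ + 9⁴ = 9219
9219 → 9⁴ + 2⁴ + 1⁴ + 9⁴ = 13139
13139 → 1⁴ + 3⁴ + 1⁴ + 3⁴ + 9⁴ = 6725
6725 → 6⁴ + 7⁴ + 2⁴ + 5⁴ = 4338
4338 → 4⁴ + 3⁴ + 3⁴ + 8⁴ = 4514
4514 → 4⁴ + 5⁴ + 1⁴ + 4⁴ = 1138
1138 → 1⁴ + 1⁴ + 3⁴ + 8⁴ = 4179  — 4179 repeats.
That took 9 steps.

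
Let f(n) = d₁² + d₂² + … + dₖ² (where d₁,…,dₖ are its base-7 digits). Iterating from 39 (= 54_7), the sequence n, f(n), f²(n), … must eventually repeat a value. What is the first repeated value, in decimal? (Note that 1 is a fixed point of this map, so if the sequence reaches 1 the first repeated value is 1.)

39 = (5,4)_7 → 5² + 4² = 25 + 16 = 41
41 = (5,6)_7 → 5² + 6² = 25 + 36 = 61
61 = (1,1,5)_7 → 1² + 1² + 5² = 1 + 1 + 25 = 27
27 = (3,6)_7 → 3² + 6² = 9 + 36 = 45
45 = (6,3)_7 → 6² + 3² = 36 + 9 = 45  — 45 already appeared earlier.

45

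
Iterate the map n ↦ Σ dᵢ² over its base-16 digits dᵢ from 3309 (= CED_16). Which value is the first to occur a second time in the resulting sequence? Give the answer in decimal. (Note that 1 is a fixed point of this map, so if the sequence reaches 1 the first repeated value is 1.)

3309 = (12,14,13)_16 → 12² + 14² + 13² = 509
509 = (1,15,13)_16 → 1² + 15² + 13² = 395
395 = (1,8,11)_16 → 1² + 8² + 11² = 186
186 = (11,10)_16 → 11² + 10² = 221
221 = (13,13)_16 → 13² + 13² = 338
338 = (1,5,2)_16 → 1² + 5² + 2² = 30
30 = (1,14)_16 → 1² + 14² = 197
197 = (12,5)_16 → 12² + 5² = 169
169 = (10,9)_16 → 10² + 9² = 181
181 = (11,5)_16 → 11² + 5² = 146
146 = (9,2)_16 → 9² + 2² = 85
85 = (5,5)_16 → 5² + 5² = 50
50 = (3,2)_16 → 3² + 2² = 13
13 = (13)_16 → 13² = 169  — 169 already appeared earlier.

169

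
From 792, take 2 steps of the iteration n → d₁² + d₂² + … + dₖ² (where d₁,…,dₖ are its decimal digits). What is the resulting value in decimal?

26

792 → 7² + 9² + 2² = 49 + 81 + 4 = 134
134 → 1² + 3² + 4² = 1 + 9 + 16 = 26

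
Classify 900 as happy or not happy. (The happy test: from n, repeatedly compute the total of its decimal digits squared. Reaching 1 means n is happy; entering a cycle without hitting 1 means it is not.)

not happy

900 → 81
81 → 65
65 → 61
61 → 37
37 → 58
58 → 89
89 → 145
145 → 42
42 → 20
20 → 4
4 → 16
16 → 37  — 37 already seen; the sequence cycles without reaching 1.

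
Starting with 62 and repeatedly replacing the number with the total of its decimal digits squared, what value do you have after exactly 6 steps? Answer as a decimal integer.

62 → 40
40 → 16
16 → 37
37 → 58
58 → 89
89 → 145

145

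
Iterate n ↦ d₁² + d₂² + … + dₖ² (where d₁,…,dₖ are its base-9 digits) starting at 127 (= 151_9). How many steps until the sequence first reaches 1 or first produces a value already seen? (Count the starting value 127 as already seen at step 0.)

127 = (1,5,1)_9 → 27
27 = (3,0)_9 → 9
9 = (1,0)_9 → 1  — reached 1.
That took 3 steps.

3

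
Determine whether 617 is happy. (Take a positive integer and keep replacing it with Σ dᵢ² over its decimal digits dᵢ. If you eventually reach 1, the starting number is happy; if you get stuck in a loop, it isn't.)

617 → 6² + 1² + 7² = 86
86 → 8² + 6² = 100
100 → 1² + 0² + 0² = 1  — reached 1.

happy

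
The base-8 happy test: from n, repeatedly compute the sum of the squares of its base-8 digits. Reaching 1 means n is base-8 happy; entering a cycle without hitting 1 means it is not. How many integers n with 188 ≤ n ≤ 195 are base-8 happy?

188: 188 → 69 → 26 → 13 → 26  — not base-8 happy
189: 189 → 78 → 38 → 52 → 52  — not base-8 happy
190: 190 → 89 → 11 → 10 → 5 → 25 → 10  — not base-8 happy
191: 191 → 102 → 53 → 61 → 74 → 6 → 36 → 32 → 16 → 4 → 16  — not base-8 happy
192: 192 → 9 → 2 → 4 → 16 → 4  — not base-8 happy
193: 193 → 10 → 5 → 25 → 10  — not base-8 happy
194: 194 → 13 → 26 → 13  — not base-8 happy
195: 195 → 18 → 8 → 1  — base-8 happy
base-8 happy: 195

1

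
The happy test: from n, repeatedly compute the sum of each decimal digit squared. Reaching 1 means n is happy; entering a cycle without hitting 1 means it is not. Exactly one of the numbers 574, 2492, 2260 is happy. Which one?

574: 574 → 90 → 81 → 65 → 61 → 37 → 58 → 89 → 145 → 42 → 20 → 4 → 16 → 37  — repeats 37 (not happy)
2492: 2492 → 105 → 26 → 40 → 16 → 37 → 58 → 89 → 145 → 42 → 20 → 4 → 16  — repeats 16 (not happy)
2260: 2260 → 44 → 32 → 13 → 10 → 1  — reaches 1 (happy)

2260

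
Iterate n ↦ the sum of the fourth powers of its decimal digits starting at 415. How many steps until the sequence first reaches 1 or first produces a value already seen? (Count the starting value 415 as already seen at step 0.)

3

415 → 4⁴ + 1⁴ + 5⁴ = 882
882 → 8⁴ + 8⁴ + 2⁴ = 8208
8208 → 8⁴ + 2⁴ + 0⁴ + 8⁴ = 8208  — 8208 repeats.
That took 3 steps.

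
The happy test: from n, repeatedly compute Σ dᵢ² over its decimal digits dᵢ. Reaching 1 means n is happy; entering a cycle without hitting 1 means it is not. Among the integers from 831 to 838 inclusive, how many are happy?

831: 831 → 74 → 65 → 61 → 37 → 58 → 89 → 145 → 42 → 20 → 4 → 16 → 37  — not happy
832: 832 → 77 → 98 → 145 → 42 → 20 → 4 → 16 → 37 → 58 → 89 → 145  — not happy
833: 833 → 82 → 68 → 100 → 1  — happy
834: 834 → 89 → 145 → 42 → 20 → 4 → 16 → 37 → 58 → 89  — not happy
835: 835 → 98 → 145 → 42 → 20 → 4 → 16 → 37 → 58 → 89 → 145  — not happy
836: 836 → 109 → 82 → 68 → 100 → 1  — happy
837: 837 → 122 → 9 → 81 → 65 → 61 → 37 → 58 → 89 → 145 → 42 → 20 → 4 → 16 → 37  — not happy
838: 838 → 137 → 59 → 106 → 37 → 58 → 89 → 145 → 42 → 20 → 4 → 16 → 37  — not happy
happy: 833, 836

2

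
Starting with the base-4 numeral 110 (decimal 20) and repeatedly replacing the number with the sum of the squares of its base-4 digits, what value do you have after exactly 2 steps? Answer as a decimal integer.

4

20 = (1,1,0)_4 → 1² + 1² + 0² = 2
2 = (2)_4 → 2² = 4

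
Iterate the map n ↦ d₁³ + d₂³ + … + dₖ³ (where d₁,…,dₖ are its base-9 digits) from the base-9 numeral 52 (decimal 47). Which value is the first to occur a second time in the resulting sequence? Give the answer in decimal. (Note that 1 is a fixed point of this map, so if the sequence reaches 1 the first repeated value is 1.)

47 = (5,2)_9 → 5³ + 2³ = 125 + 8 = 133
133 = (1,5,7)_9 → 1³ + 5³ + 7³ = 1 + 125 + 343 = 469
469 = (5,7,1)_9 → 5³ + 7³ + 1³ = 125 + 343 + 1 = 469  — 469 already appeared earlier.

469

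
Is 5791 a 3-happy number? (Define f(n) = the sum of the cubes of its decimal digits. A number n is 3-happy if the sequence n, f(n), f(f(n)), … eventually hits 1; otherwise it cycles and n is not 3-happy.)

5791 → 5³ + 7³ + 9³ + 1³ = 125 + 343 + 729 + 1 = 1198
1198 → 1³ + 1³ + 9³ + 8³ = 1 + 1 + 729 + 512 = 1243
1243 → 1³ + 2³ + 4³ + 3³ = 1 + 8 + 64 + 27 = 100
100 → 1³ + 0³ + 0³ = 1 + 0 + 0 = 1  — reached 1.

3-happy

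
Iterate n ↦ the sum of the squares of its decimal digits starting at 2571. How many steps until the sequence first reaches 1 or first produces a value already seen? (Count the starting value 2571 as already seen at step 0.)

2571 → 2² + 5² + 7² + 1² = 4 + 25 + 49 + 1 = 79
79 → 7² + 9² = 49 + 81 = 130
130 → 1² + 3² + 0² = 1 + 9 + 0 = 10
10 → 1² + 0² = 1 + 0 = 1  — reached 1.
That took 4 steps.

4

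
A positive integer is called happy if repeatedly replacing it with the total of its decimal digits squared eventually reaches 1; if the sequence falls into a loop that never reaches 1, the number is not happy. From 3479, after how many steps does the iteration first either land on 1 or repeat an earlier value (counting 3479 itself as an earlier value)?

3479 → 3² + 4² + 7² + 9² = 9 + 16 + 49 + 81 = 155
155 → 1² + 5² + 5² = 1 + 25 + 25 = 51
51 → 5² + 1² = 25 + 1 = 26
26 → 2² + 6² = 4 + 36 = 40
40 → 4² + 0² = 16 + 0 = 16
16 → 1² + 6² = 1 + 36 = 37
37 → 3² + 7² = 9 + 49 = 58
58 → 5² + 8² = 25 + 64 = 89
89 → 8² + 9² = 64 + 81 = 145
145 → 1² + 4² + 5² = 1 + 16 + 25 = 42
42 → 4² + 2² = 16 + 4 = 20
20 → 2² + 0² = 4 + 0 = 4
4 → 4² = 16  — 16 repeats.
That took 13 steps.

13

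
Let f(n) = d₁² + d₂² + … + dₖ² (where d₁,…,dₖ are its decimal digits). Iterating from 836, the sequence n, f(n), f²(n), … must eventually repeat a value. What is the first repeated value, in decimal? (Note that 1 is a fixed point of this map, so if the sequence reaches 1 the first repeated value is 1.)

836 → 8² + 3² + 6² = 109
109 → 1² + 0² + 9² = 82
82 → 8² + 2² = 68
68 → 6² + 8² = 100
100 → 1² + 0² + 0² = 1  — reached the fixed point 1.
1 → 1, so 1 is the first repeated value.

1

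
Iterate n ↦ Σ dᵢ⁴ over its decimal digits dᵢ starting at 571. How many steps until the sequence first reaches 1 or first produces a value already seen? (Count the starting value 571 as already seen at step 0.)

11

571 → 5⁴ + 7⁴ + 1⁴ = 3027
3027 → 3⁴ + 0⁴ + 2⁴ + 7⁴ = 2498
2498 → 2⁴ + 4⁴ + 9⁴ + 8⁴ = 10929
10929 → 1⁴ + 0⁴ + 9⁴ + 2⁴ + 9⁴ = 13139
13139 → 1⁴ + 3⁴ + 1⁴ + 3⁴ + 9⁴ = 6725
6725 → 6⁴ + 7⁴ + 2⁴ + 5⁴ = 4338
4338 → 4⁴ + 3⁴ + 3⁴ + 8⁴ = 4514
4514 → 4⁴ + 5⁴ + 1⁴ + 4⁴ = 1138
1138 → 1⁴ + 1⁴ + 3⁴ + 8⁴ = 4179
4179 → 4⁴ + 1⁴ + 7⁴ + 9⁴ = 9219
9219 → 9⁴ + 2⁴ + 1⁴ + 9⁴ = 13139  — 13139 repeats.
That took 11 steps.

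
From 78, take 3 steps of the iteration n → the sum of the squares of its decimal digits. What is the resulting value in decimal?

2

78 → 7² + 8² = 49 + 64 = 113
113 → 1² + 1² + 3² = 1 + 1 + 9 = 11
11 → 1² + 1² = 1 + 1 = 2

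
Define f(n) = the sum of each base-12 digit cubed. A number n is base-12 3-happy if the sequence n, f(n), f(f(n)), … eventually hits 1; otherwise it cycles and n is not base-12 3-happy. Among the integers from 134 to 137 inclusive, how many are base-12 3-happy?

3

134: 134 → 1339 → 1099 → 1029 → 1073 → 593 → 190 → 1028 → 856 → 1520 → 1728 → 1  — base-12 3-happy
135: 135 → 1358 → 862 → 2456 → 638 → 197 → 190 → 1028 → 856 → 1520 → 1728 → 1  — base-12 3-happy
136: 136 → 1395 → 1268 → 1753 → 10 → 1000 → 1611 → 1366 → 1854 → 1217 → 762 → 368 → 736 → 190 → 1028 → 856 → 1520 → 1728 → 1  — base-12 3-happy
137: 137 → 1456 → 1065 → 1136 → 1855 → 1344 → 793 → 342 → 288 → 8 → 512 → 755 → 1464 → 1008 → 343 → 415 → 1351 → 1136  — not base-12 3-happy
base-12 3-happy: 134, 135, 136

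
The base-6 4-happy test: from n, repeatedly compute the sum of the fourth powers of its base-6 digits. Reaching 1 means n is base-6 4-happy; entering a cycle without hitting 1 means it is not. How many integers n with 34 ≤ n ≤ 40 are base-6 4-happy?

1

34: 34 → 881 → 897 → 962 → 544 → 353 → 963 → 609 → 978 → 338 → 114 → 82 → 273 → 164 → 353  (repeats 353)
35: 35 → 1250 → 1153 → 642 → 1266 → 1251 → 1218 → 1331 → 1251  (repeats 1251)
36: 36 → 1  (reaches 1)
37: 37 → 2 → 16 → 272 → 99 → 353 → 963 → 609 → 978 → 338 → 114 → 82 → 273 → 164 → 353  (repeats 353)
38: 38 → 17 → 641 → 1522 → 259 → 4 → 256 → 258 → 3 → 81 → 98 → 288 → 17  (repeats 17)
39: 39 → 82 → 273 → 164 → 353 → 963 → 609 → 978 → 338 → 114 → 82  (repeats 82)
40: 40 → 257 → 627 → 738 → 178 → 1137 → 788 → 803 → 963 → 609 → 978 → 338 → 114 → 82 → 273 → 164 → 353 → 963  (repeats 963)
base-6 4-happy: 36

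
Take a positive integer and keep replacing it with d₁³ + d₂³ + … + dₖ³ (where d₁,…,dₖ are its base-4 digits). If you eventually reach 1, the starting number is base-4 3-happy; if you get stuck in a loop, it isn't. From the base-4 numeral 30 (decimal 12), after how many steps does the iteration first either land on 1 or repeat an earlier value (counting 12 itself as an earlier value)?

4

12 = (3,0)_4 → 27
27 = (1,2,3)_4 → 36
36 = (2,1,0)_4 → 9
9 = (2,1)_4 → 9  — 9 repeats.
That took 4 steps.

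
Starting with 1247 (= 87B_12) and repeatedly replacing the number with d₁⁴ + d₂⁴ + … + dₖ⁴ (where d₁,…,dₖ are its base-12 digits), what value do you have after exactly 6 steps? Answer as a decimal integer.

1247 = (8,7,11)_12 → 8⁴ + 7⁴ + 11⁴ = 21138
21138 = (1,0,2,9,6)_12 → 1⁴ + 0⁴ + 2⁴ + 9⁴ + 6⁴ = 7874
7874 = (4,6,8,2)_12 → 4⁴ + 6⁴ + 8⁴ + 2⁴ = 5664
5664 = (3,3,4,0)_12 → 3⁴ + 3⁴ + 4⁴ + 0⁴ = 418
418 = (2,10,10)_12 → 2⁴ + 10⁴ + 10⁴ = 20016
20016 = (11,7,0,0)_12 → 11⁴ + 7⁴ + 0⁴ + 0⁴ = 17042

17042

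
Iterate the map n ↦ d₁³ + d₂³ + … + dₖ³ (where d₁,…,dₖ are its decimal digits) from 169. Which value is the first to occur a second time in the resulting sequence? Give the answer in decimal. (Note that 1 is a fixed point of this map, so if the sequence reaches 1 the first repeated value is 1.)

169 → 1³ + 6³ + 9³ = 946
946 → 9³ + 4³ + 6³ = 1009
1009 → 1³ + 0³ + 0³ + 9³ = 730
730 → 7³ + 3³ + 0³ = 370
370 → 3³ + 7³ + 0³ = 370  — 370 already appeared earlier.

370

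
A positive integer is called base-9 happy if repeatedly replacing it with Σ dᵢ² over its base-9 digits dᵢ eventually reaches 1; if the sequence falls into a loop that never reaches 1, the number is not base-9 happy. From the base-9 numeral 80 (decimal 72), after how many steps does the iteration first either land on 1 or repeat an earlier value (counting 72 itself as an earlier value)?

72 = (8,0)_9 → 8² + 0² = 64
64 = (7,1)_9 → 7² + 1² = 50
50 = (5,5)_9 → 5² + 5² = 50  — 50 repeats.
That took 3 steps.

3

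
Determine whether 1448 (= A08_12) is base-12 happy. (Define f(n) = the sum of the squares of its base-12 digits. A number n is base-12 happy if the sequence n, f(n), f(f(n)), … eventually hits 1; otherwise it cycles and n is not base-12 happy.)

1448 = (10,0,8)_12 → 164
164 = (1,1,8)_12 → 66
66 = (5,6)_12 → 61
61 = (5,1)_12 → 26
26 = (2,2)_12 → 8
8 = (8)_12 → 64
64 = (5,4)_12 → 41
41 = (3,5)_12 → 34
34 = (2,10)_12 → 104
104 = (8,8)_12 → 128
128 = (10,8)_12 → 164  — 164 already seen; the sequence cycles without reaching 1.

not base-12 happy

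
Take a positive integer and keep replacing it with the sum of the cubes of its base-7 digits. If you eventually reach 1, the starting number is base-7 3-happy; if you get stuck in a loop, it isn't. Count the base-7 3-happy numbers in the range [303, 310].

303: 303 → 225 → 129 → 99 → 9 → 9  — not base-7 3-happy
304: 304 → 244 → 496 → 244  — not base-7 3-happy
305: 305 → 281 → 251 → 341 → 557 → 137 → 197 → 65 → 17 → 35 → 125 → 251  — not base-7 3-happy
306: 306 → 342 → 648 → 282 → 258 → 342  — not base-7 3-happy
307: 307 → 433 → 343 → 1  — base-7 3-happy
308: 308 → 224 → 128 → 80 → 92 → 218 → 92  — not base-7 3-happy
309: 309 → 225 → 129 → 99 → 9 → 9  — not base-7 3-happy
310: 310 → 232 → 190 → 244 → 496 → 244  — not base-7 3-happy
base-7 3-happy: 307

1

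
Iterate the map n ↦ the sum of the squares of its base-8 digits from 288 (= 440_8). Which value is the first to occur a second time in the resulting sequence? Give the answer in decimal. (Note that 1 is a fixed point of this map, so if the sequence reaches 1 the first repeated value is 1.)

16

288 = (4,4,0)_8 → 4² + 4² + 0² = 16 + 16 + 0 = 32
32 = (4,0)_8 → 4² + 0² = 16 + 0 = 16
16 = (2,0)_8 → 2² + 0² = 4 + 0 = 4
4 = (4)_8 → 4² = 16  — 16 already appeared earlier.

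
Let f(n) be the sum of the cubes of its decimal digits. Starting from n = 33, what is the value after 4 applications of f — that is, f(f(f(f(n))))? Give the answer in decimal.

33 → 3³ + 3³ = 54
54 → 5³ + 4³ = 189
189 → 1³ + 8³ + 9³ = 1242
1242 → 1³ + 2³ + 4³ + 2³ = 81

81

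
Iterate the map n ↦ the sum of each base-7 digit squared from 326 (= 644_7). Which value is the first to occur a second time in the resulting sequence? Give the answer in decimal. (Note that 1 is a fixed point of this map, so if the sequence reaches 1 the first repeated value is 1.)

2

326 = (6,4,4)_7 → 68
68 = (1,2,5)_7 → 30
30 = (4,2)_7 → 20
20 = (2,6)_7 → 40
40 = (5,5)_7 → 50
50 = (1,0,1)_7 → 2
2 = (2)_7 → 4
4 = (4)_7 → 16
16 = (2,2)_7 → 8
8 = (1,1)_7 → 2  — 2 already appeared earlier.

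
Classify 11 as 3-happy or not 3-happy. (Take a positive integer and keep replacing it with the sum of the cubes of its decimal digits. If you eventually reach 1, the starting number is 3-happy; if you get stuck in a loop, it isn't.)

11 → 1³ + 1³ = 2
2 → 2³ = 8
8 → 8³ = 512
512 → 5³ + 1³ + 2³ = 134
134 → 1³ + 3³ + 4³ = 92
92 → 9³ + 2³ = 737
737 → 7³ + 3³ + 7³ = 713
713 → 7³ + 1³ + 3³ = 371
371 → 3³ + 7³ + 1³ = 371  — 371 already seen; the sequence cycles without reaching 1.

not 3-happy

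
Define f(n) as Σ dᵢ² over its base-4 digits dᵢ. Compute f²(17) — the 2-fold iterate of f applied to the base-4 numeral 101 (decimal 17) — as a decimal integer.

4

17 = (1,0,1)_4 → 1² + 0² + 1² = 2
2 = (2)_4 → 2² = 4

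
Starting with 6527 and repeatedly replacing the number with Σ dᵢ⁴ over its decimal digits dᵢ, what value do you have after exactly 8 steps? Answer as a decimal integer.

6527 → 6⁴ + 5⁴ + 2⁴ + 7⁴ = 4338
4338 → 4⁴ + 3⁴ + 3⁴ + 8⁴ = 4514
4514 → 4⁴ + 5⁴ + 1⁴ + 4⁴ = 1138
1138 → 1⁴ + 1⁴ + 3⁴ + 8⁴ = 4179
4179 → 4⁴ + 1⁴ + 7⁴ + 9⁴ = 9219
9219 → 9⁴ + 2⁴ + 1⁴ + 9⁴ = 13139
13139 → 1⁴ + 3⁴ + 1⁴ + 3⁴ + 9⁴ = 6725
6725 → 6⁴ + 7⁴ + 2⁴ + 5⁴ = 4338

4338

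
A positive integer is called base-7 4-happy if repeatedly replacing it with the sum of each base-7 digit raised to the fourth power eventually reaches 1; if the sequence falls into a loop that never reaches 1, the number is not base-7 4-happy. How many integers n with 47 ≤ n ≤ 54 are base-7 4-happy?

1

47: 47 → 1921 → 963 → 1153 → 803 → 673 → 1923 → 1507 → 913 → 609 → 707 → 97 → 2593 → 1459 → 963  (repeats 963)
48: 48 → 2592 → 1394 → 338 → 2608 → 514 → 244 → 2848 → 1314 → 1956 → 2258 → 1808 → 1938 → 2258  (repeats 2258)
49: 49 → 1  (reaches 1)
50: 50 → 2 → 16 → 32 → 512 → 164 → 178 → 418 → 708 → 98 → 16  (repeats 16)
51: 51 → 17 → 97 → 2593 → 1459 → 963 → 1153 → 803 → 673 → 1923 → 1507 → 913 → 609 → 707 → 97  (repeats 97)
52: 52 → 82 → 882 → 272 → 2002 → 2546 → 1938 → 2258 → 1808 → 1938  (repeats 1938)
53: 53 → 257 → 1251 → 1043 → 97 → 2593 → 1459 → 963 → 1153 → 803 → 673 → 1923 → 1507 → 913 → 609 → 707 → 97  (repeats 97)
54: 54 → 626 → 1332 → 1394 → 338 → 2608 → 514 → 244 → 2848 → 1314 → 1956 → 2258 → 1808 → 1938 → 2258  (repeats 2258)
base-7 4-happy: 49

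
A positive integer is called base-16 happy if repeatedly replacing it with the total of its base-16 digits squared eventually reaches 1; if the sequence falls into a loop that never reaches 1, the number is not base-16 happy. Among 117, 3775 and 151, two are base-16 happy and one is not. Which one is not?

117: 117 → 74 → 116 → 65 → 17 → 2 → 4 → 16 → 1  — reaches 1 (base-16 happy)
3775: 3775 → 542 → 201 → 225 → 197 → 169 → 181 → 146 → 85 → 50 → 13 → 169  — repeats 169 (not base-16 happy)
151: 151 → 130 → 68 → 32 → 4 → 16 → 1  — reaches 1 (base-16 happy)

3775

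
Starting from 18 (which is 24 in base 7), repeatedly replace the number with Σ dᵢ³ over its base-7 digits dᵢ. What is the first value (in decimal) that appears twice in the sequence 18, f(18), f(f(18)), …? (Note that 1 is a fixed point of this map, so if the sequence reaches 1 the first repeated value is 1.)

18 = (2,4)_7 → 2³ + 4³ = 72
72 = (1,3,2)_7 → 1³ + 3³ + 2³ = 36
36 = (5,1)_7 → 5³ + 1³ = 126
126 = (2,4,0)_7 → 2³ + 4³ + 0³ = 72  — 72 already appeared earlier.

72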